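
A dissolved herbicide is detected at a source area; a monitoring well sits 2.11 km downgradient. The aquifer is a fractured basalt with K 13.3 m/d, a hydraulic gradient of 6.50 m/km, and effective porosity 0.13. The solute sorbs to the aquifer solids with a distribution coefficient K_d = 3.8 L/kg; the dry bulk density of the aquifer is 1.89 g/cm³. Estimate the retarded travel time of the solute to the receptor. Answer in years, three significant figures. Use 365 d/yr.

489 years

Darcy flux q = K·i = 13.3 × 0.0065 = 0.08645 m/d
Seepage velocity v = q / n = 0.08645 / 0.13 = 0.6650 m/d
Retardation R = 1 + ρ_b·K_d/n = 1 + 1.89×3.8/0.13 = 56.25
Contaminant velocity v_c = v/R = 0.6650/56.25 = 0.01182 m/d
L = 2.11 km = 2110 m
t = L/v_c = 2110/0.01182 = 178500 d
   = 178500/365 = 489 yr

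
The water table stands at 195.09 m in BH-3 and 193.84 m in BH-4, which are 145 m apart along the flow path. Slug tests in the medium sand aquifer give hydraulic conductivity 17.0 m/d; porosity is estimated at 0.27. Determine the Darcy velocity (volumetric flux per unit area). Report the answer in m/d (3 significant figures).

0.147 m/d

Hydraulic gradient i = (195.09 − 193.84) / 145 = 1.25 / 145 = 0.008621
q = Ki = 17.0 × 0.008621 = 0.1466 m/d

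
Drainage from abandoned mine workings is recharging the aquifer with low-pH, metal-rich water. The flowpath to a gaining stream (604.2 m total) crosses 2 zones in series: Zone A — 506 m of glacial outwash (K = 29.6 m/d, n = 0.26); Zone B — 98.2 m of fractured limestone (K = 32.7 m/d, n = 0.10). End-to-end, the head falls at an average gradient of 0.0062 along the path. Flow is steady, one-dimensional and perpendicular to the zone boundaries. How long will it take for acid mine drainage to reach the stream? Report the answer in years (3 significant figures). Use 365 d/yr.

2.08 years

Steady 1-D flow in series ⇒ the Darcy flux q is identical in every zone and the zone head losses add (resistances L/K in series).
Σ(L/K) = 506/29.6 + 98.2/32.7 = 17.09 + 3.003 = 20.10 d
K_eq = L_total / Σ(L/K) = 604.2 / 20.10 = 30.06 m/d
q = K_eq · i = 30.06 × 0.0062 = 0.1864 m/d (same in every zone)
Zone A: v = q/n = 0.1864/0.26 = 0.7169 m/d → t_A = 506/0.7169 = 705.8 d
Zone B: v = q/n = 0.1864/0.10 = 1.864 m/d → t_B = 98.2/1.864 = 52.68 d
Total t = 705.8 + 52.68 = 758.5 d
   = 758.5 / 365 = 2.08 yr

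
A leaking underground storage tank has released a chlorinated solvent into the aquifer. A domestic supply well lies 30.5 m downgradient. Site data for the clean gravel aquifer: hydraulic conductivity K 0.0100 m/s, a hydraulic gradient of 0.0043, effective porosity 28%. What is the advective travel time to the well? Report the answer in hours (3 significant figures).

55.2 hours

K = 0.0100 m/s × 86400 s/d = 864.0 m/d
q = Ki = 864.0 × 0.0043 = 3.715 m/d
Seepage velocity v = q / n = 3.715 / 0.28 = 13.27 m/d
t = L / v = 30.5 / 13.27 = 2.299 d
   = 2.299 × 24 = 55.2 h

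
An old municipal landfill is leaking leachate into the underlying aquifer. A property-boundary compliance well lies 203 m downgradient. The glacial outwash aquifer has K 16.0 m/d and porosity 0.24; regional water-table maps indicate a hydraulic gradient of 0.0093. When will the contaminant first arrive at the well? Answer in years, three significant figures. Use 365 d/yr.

0.897 years

Darcy flux q = K·i = 16.0 × 0.0093 = 0.1488 m/d
v_s = q/n_e = 0.1488/0.24 = 0.6200 m/d
t = L / v = 203 / 0.6200 = 327.4 d
   = 327.4 / 365 = 0.897 yr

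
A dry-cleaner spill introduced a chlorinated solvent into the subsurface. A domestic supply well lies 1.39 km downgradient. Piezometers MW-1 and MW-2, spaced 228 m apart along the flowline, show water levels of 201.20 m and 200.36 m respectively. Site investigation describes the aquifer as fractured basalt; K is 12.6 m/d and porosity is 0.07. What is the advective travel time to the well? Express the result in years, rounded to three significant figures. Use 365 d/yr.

5.74 years

Hydraulic gradient i = (201.20 − 200.36) / 228 = 0.84 / 228 = 0.003684
Darcy flux q = K·i = 12.6 × 0.003684 = 0.04642 m/d
Average linear velocity = 0.04642 / 0.07 = 0.6632 m/d
L = 1.39 km = 1390 m
t = L / v = 1390 / 0.6632 = 2096 d
   = 2096 / 365 = 5.74 yr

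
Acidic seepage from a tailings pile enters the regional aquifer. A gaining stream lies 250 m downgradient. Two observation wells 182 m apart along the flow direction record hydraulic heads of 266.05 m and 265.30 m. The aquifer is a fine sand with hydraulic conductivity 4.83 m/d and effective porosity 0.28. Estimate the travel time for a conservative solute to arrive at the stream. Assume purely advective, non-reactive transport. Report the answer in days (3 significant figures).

3520 days

Hydraulic gradient i = (266.05 − 265.30) / 182 = 0.75 / 182 = 0.004121
q = Ki = 4.83 × 0.004121 = 0.01990 m/d
v_s = q/n_e = 0.01990/0.28 = 0.07109 m/d
t = L / v = 250 / 0.07109 = 3517 d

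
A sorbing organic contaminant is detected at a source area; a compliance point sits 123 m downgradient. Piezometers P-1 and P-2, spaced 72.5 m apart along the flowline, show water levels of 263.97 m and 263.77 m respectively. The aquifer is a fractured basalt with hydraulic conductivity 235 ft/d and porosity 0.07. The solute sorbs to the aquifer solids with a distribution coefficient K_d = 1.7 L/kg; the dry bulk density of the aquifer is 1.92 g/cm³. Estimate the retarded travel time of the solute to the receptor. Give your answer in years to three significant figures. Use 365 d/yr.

Hydraulic gradient i = (263.97 − 263.77) / 72.5 = 0.20 / 72.5 = 0.002759
K = 235 ft/d × 0.3048 = 71.63 m/d
Specific discharge q = 71.63 × 0.002759 = 0.1976 m/d
v = Ki/n = 71.63·0.002759/0.07 = 2.823 m/d
Retardation R = 1 + ρ_b·K_d/n = 1 + 1.92×1.7/0.07 = 47.63
Contaminant velocity v_c = v/R = 2.823/47.63 = 0.05927 m/d
t = L/v_c = 123/0.05927 = 2075 d
   = 2075/365 = 5.69 yr

5.69 years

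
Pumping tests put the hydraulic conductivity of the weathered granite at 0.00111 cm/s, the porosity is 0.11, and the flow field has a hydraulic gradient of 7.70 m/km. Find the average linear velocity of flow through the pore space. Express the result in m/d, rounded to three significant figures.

0.0671 m/d

K = 0.00111 cm/s × 864 = 0.9590 m/d
Specific discharge q = 0.9590 × 0.0077 = 0.007385 m/d
v = Ki/n = 0.9590·0.0077/0.11 = 0.06713 m/d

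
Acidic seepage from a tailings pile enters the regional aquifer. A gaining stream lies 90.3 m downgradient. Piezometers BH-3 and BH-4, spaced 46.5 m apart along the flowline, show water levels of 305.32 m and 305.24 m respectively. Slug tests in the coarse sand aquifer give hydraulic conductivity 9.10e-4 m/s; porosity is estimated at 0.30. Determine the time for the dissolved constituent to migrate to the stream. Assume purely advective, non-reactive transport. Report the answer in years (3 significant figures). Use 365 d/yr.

Hydraulic gradient i = (305.32 − 305.24) / 46.5 = 0.08 / 46.5 = 0.001720
K = 9.10e-4 m/s × 86400 s/d = 78.62 m/d
Darcy flux q = K·i = 78.62 × 0.001720 = 0.1353 m/d
Average linear velocity = 0.1353 / 0.30 = 0.4509 m/d
t = L / v = 90.3 / 0.4509 = 200.3 d
   = 200.3 / 365 = 0.549 yr

0.549 years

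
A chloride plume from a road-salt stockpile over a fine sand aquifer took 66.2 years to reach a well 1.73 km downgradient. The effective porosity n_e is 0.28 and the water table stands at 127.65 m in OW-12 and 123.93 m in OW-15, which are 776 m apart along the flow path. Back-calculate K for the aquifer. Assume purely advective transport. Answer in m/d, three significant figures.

4.18 m/d

Hydraulic gradient i = (127.65 − 123.93) / 776 = 3.72 / 776 = 0.004794
t = 66.2 years = 24160 d
L = 1.73 km = 1730 m
v = L / t = 1730 / 24160 = 0.07160 m/d
K = v · n / i = 0.07160 × 0.28 / 0.004794 = 4.18 m/d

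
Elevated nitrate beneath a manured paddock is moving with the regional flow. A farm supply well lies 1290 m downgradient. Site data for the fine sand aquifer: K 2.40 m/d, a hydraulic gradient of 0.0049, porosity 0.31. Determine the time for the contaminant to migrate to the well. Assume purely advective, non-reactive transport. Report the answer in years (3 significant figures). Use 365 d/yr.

q = Ki = 2.40 × 0.0049 = 0.01176 m/d
Seepage velocity v = q / n = 0.01176 / 0.31 = 0.03794 m/d
t = L / v = 1290 / 0.03794 = 34010 d
   = 34010 / 365 = 93.2 yr

93.2 years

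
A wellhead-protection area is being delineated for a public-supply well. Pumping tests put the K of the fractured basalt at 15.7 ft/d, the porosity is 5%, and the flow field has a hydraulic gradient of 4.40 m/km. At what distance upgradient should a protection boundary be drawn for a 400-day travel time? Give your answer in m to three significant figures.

168 m

K = 15.7 ft/d × 0.3048 = 4.785 m/d
q = Ki = 4.785 × 0.0044 = 0.02106 m/d
Seepage velocity v = q / n = 0.02106 / 0.05 = 0.4211 m/d
L = v × T = 0.4211 × 400 = 168.4 m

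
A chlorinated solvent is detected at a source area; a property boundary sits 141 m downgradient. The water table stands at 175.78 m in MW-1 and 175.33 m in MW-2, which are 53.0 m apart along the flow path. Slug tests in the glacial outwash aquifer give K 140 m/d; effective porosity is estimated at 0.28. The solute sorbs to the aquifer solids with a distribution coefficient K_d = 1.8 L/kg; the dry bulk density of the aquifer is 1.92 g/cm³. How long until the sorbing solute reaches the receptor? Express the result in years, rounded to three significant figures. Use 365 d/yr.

Hydraulic gradient i = (175.78 − 175.33) / 53.0 = 0.45 / 53.0 = 0.008491
Specific discharge q = 140 × 0.008491 = 1.189 m/d
v_s = q/n_e = 1.189/0.28 = 4.245 m/d
Retardation R = 1 + ρ_b·K_d/n = 1 + 1.92×1.8/0.28 = 13.34
Contaminant velocity v_c = v/R = 4.245/13.34 = 0.3182 m/d
t = L/v_c = 141/0.3182 = 443.2 d
   = 443.2/365 = 1.21 yr

1.21 years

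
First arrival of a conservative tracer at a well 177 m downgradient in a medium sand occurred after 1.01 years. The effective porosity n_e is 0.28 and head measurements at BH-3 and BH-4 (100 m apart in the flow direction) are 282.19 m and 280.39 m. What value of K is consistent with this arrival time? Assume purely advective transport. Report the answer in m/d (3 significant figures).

7.47 m/d

Hydraulic gradient i = (282.19 − 280.39) / 100 = 1.80 / 100 = 0.01800
t = 1.01 years = 368.7 d
v = L / t = 177 / 368.7 = 0.4801 m/d
K = v · n / i = 0.4801 × 0.28 / 0.01800 = 7.47 m/d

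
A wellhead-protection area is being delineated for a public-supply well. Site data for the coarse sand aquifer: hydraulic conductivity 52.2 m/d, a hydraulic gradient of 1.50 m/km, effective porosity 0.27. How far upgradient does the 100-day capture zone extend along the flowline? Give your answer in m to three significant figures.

q = Ki = 52.2 × 0.0015 = 0.07830 m/d
v = Ki/n = 52.2·0.0015/0.27 = 0.2900 m/d
L = v × T = 0.2900 × 100 = 29.00 m

29.0 m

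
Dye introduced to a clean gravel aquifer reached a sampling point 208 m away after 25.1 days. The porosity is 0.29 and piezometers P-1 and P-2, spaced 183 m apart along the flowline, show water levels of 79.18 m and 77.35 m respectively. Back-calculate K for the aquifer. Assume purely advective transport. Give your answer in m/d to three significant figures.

240 m/d

Hydraulic gradient i = (79.18 − 77.35) / 183 = 1.83 / 183 = 0.01000
v = L / t = 208 / 25.1 = 8.287 m/d
K = v · n / i = 8.287 × 0.29 / 0.01000 = 240 m/d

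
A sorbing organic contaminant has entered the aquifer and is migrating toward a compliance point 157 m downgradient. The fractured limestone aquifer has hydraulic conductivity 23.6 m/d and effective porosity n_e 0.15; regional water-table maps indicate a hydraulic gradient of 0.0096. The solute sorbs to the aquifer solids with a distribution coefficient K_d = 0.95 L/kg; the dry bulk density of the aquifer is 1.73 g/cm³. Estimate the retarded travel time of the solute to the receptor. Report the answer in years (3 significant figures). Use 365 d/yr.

q = Ki = 23.6 × 0.0096 = 0.2266 m/d
Seepage velocity v = q / n = 0.2266 / 0.15 = 1.510 m/d
Retardation R = 1 + ρ_b·K_d/n = 1 + 1.73×0.95/0.15 = 11.96
Contaminant velocity v_c = v/R = 1.510/11.96 = 0.1263 m/d
t = L/v_c = 157/0.1263 = 1243 d
   = 1243/365 = 3.41 yr

3.41 years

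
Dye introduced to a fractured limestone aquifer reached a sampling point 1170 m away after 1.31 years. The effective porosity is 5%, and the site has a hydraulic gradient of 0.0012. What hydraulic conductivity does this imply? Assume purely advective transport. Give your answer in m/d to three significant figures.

t = 1.31 years = 478.2 d
v = L / t = 1170 / 478.2 = 2.447 m/d
K = v · n / i = 2.447 × 0.05 / 0.0012 = 102 m/d

102 m/d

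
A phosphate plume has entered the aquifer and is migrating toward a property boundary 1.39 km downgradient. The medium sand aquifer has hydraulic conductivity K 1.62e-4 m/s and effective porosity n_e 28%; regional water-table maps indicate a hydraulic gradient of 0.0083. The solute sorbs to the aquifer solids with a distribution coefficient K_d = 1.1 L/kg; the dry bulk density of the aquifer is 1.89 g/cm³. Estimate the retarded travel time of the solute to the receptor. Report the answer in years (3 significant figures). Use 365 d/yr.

K = 1.62e-4 m/s × 86400 s/d = 14.00 m/d
Specific discharge q = 14.00 × 0.0083 = 0.1162 m/d
v = Ki/n = 14.00·0.0083/0.28 = 0.4149 m/d
Retardation R = 1 + ρ_b·K_d/n = 1 + 1.89×1.1/0.28 = 8.425
Contaminant velocity v_c = v/R = 0.4149/8.425 = 0.04925 m/d
L = 1.39 km = 1390 m
t = L/v_c = 1390/0.04925 = 28230 d
   = 28230/365 = 77.3 yr

77.3 years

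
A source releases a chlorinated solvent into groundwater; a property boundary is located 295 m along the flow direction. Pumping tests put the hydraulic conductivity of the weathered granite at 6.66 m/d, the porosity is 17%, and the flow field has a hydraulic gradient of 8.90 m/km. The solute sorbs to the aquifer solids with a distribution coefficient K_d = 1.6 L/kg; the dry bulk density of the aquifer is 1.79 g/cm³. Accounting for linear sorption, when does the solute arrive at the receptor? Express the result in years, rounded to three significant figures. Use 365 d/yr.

41.4 years

q = Ki = 6.66 × 0.0089 = 0.05927 m/d
v = Ki/n = 6.66·0.0089/0.17 = 0.3487 m/d
Retardation R = 1 + ρ_b·K_d/n = 1 + 1.79×1.6/0.17 = 17.85
Contaminant velocity v_c = v/R = 0.3487/17.85 = 0.01954 m/d
t = L/v_c = 295/0.01954 = 15100 d
   = 15100/365 = 41.4 yr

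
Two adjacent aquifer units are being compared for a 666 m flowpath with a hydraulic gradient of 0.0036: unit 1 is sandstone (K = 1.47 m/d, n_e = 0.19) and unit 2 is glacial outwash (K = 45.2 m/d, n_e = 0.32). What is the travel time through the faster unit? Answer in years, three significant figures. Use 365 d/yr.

Unit 1 (sandstone): v = 1.47×0.0036/0.19 = 0.02785 m/d, t = 666/0.02785 = 23910 d
Unit 2 (glacial outwash): v = 45.2×0.0036/0.32 = 0.5085 m/d, t = 666/0.5085 = 1310 d
Faster: 1310 d / 365 = 3.59 yr

3.59 years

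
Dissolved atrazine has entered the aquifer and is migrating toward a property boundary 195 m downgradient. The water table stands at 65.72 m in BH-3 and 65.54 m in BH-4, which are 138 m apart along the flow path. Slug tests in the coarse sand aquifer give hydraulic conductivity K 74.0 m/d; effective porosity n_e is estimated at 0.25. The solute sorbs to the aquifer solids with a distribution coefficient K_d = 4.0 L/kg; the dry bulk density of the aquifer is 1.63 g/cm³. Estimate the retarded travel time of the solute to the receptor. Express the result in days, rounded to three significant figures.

Hydraulic gradient i = (65.72 − 65.54) / 138 = 0.18 / 138 = 0.001304
Specific discharge q = 74.0 × 0.001304 = 0.09652 m/d
Seepage velocity v = q / n = 0.09652 / 0.25 = 0.3861 m/d
Retardation R = 1 + ρ_b·K_d/n = 1 + 1.63×4.0/0.25 = 27.08
Contaminant velocity v_c = v/R = 0.3861/27.08 = 0.01426 m/d
t = L/v_c = 195/0.01426 = 13680 d

13700 days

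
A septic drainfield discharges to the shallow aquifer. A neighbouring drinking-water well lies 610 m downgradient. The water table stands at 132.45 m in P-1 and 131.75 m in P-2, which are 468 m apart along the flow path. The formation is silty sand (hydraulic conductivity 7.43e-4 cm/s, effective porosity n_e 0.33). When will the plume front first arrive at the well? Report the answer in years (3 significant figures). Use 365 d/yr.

574 years

Hydraulic gradient i = (132.45 − 131.75) / 468 = 0.70 / 468 = 0.001496
K = 7.43e-4 cm/s × 864 = 0.6420 m/d
q = Ki = 0.6420 × 0.001496 = 9.602e-4 m/d
v_s = q/n_e = 9.602e-4/0.33 = 0.002910 m/d
t = L / v = 610 / 0.002910 = 209600 d
   = 209600 / 365 = 574 yr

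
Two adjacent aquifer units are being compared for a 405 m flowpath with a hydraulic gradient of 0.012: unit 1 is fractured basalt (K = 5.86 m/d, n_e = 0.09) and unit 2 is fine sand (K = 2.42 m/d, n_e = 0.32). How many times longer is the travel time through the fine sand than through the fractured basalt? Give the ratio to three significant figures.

8.61

Unit 1 (fractured basalt): v = 5.86×0.012/0.09 = 0.7813 m/d, t = 405/0.7813 = 518.3 d
Unit 2 (fine sand): v = 2.42×0.012/0.32 = 0.09075 m/d, t = 405/0.09075 = 4463 d
t(fine sand) / t(fractured basalt) = 4463/518.3 = 8.61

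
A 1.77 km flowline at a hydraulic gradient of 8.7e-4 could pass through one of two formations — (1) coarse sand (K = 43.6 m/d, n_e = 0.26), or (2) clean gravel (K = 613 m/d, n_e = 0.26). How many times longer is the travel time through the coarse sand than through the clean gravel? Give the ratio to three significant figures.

14.1

Unit 1 (coarse sand): v = 43.6×8.7e-4/0.26 = 0.1459 m/d, t = 1770/0.1459 = 12130 d
Unit 2 (clean gravel): v = 613×8.7e-4/0.26 = 2.051 m/d, t = 1770/2.051 = 862.9 d
t(coarse sand) / t(clean gravel) = 12130/862.9 = 14.1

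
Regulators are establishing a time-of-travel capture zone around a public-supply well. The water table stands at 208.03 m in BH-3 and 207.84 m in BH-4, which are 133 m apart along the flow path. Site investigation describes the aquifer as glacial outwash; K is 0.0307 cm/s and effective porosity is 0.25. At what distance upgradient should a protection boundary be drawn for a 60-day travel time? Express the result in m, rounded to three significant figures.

Hydraulic gradient i = (208.03 − 207.84) / 133 = 0.19 / 133 = 0.001429
K = 0.0307 cm/s × 864 = 26.52 m/d
q = Ki = 26.52 × 0.001429 = 0.03789 m/d
Average linear velocity = 0.03789 / 0.25 = 0.1516 m/d
L = v × T = 0.1516 × 60 = 9.094 m

9.09 m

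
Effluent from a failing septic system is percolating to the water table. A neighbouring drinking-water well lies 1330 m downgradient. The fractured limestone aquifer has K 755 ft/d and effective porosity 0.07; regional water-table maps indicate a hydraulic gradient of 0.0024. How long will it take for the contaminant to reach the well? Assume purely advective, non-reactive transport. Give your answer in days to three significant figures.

K = 755 ft/d × 0.3048 = 230.1 m/d
Specific discharge q = 230.1 × 0.0024 = 0.5523 m/d
Average linear velocity = 0.5523 / 0.07 = 7.890 m/d
t = L / v = 1330 / 7.890 = 168.6 d

169 days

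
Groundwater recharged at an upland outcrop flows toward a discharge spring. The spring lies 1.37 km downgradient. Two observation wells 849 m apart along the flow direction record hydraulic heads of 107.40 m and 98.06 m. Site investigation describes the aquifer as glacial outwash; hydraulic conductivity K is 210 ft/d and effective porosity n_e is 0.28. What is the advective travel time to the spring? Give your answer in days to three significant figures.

545 days

Hydraulic gradient i = (107.40 − 98.06) / 849 = 9.34 / 849 = 0.01100
K = 210 ft/d × 0.3048 = 64.01 m/d
Specific discharge q = 64.01 × 0.01100 = 0.7042 m/d
v = Ki/n = 64.01·0.01100/0.28 = 2.515 m/d
L = 1.37 km = 1370 m
t = L / v = 1370 / 2.515 = 544.8 d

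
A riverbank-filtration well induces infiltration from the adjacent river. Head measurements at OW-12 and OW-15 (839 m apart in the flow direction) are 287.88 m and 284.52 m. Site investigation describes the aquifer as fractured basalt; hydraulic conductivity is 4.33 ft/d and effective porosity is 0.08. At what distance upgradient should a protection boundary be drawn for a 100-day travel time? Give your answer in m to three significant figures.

6.61 m

Hydraulic gradient i = (287.88 − 284.52) / 839 = 3.36 / 839 = 0.004005
K = 4.33 ft/d × 0.3048 = 1.320 m/d
q = Ki = 1.320 × 0.004005 = 0.005285 m/d
v_s = q/n_e = 0.005285/0.08 = 0.06607 m/d
L = v × T = 0.06607 × 100 = 6.607 m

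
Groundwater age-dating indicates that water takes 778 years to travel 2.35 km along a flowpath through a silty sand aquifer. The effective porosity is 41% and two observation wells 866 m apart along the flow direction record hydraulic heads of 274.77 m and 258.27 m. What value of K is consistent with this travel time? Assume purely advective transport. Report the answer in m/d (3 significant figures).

Hydraulic gradient i = (274.77 − 258.27) / 866 = 16.50 / 866 = 0.01905
t = 778 years = 284000 d
L = 2.35 km = 2350 m
v = L / t = 2350 / 284000 = 0.008276 m/d
K = v · n / i = 0.008276 × 0.41 / 0.01905 = 0.178 m/d

0.178 m/d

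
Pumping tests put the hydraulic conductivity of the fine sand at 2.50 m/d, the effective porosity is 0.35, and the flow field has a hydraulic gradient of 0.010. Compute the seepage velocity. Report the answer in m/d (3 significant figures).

0.0714 m/d

Darcy flux q = K·i = 2.50 × 0.010 = 0.02500 m/d
v = Ki/n = 2.50·0.010/0.35 = 0.07143 m/d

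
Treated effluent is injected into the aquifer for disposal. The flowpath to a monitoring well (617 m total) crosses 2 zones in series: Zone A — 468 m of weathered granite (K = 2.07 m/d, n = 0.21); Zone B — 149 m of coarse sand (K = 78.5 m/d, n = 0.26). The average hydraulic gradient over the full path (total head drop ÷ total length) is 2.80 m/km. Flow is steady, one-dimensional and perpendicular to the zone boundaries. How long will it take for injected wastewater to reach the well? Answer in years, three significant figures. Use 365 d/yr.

49.5 years

Steady 1-D flow in series ⇒ the Darcy flux q is identical in every zone and the zone head losses add (resistances L/K in series).
Σ(L/K) = 468/2.07 + 149/78.5 = 226.1 + 1.898 = 228.0 d
K_eq = L_total / Σ(L/K) = 617 / 228.0 = 2.706 m/d
q = K_eq · i = 2.706 × 0.0028 = 0.007578 m/d (same in every zone)
Zone A: v = q/n = 0.007578/0.21 = 0.03608 m/d → t_A = 468/0.03608 = 12970 d
Zone B: v = q/n = 0.007578/0.26 = 0.02914 m/d → t_B = 149/0.02914 = 5112 d
Total t = 12970 + 5112 = 18080 d
   = 18080 / 365 = 49.5 yr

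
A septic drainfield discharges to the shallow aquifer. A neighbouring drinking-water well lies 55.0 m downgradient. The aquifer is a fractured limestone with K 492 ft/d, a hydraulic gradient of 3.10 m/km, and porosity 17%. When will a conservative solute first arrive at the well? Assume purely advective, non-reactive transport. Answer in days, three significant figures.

K = 492 ft/d × 0.3048 = 150.0 m/d
Specific discharge q = 150.0 × 0.0031 = 0.4649 m/d
v = Ki/n = 150.0·0.0031/0.17 = 2.735 m/d
t = L / v = 55.0 / 2.735 = 20.11 d

20.1 days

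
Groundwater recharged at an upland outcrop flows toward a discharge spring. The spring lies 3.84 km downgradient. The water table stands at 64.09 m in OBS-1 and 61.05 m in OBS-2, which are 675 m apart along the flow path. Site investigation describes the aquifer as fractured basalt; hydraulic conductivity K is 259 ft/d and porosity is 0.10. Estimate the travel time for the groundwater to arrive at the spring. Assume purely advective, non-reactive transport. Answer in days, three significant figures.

1080 days

Hydraulic gradient i = (64.09 − 61.05) / 675 = 3.04 / 675 = 0.004504
K = 259 ft/d × 0.3048 = 78.94 m/d
q = Ki = 78.94 × 0.004504 = 0.3555 m/d
Average linear velocity = 0.3555 / 0.10 = 3.555 m/d
L = 3.84 km = 3840 m
t = L / v = 3840 / 3.555 = 1080 d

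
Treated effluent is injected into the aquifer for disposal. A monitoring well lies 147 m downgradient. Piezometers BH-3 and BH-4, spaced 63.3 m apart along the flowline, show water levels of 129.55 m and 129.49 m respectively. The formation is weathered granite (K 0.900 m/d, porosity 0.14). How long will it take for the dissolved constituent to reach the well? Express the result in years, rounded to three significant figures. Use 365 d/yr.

Hydraulic gradient i = (129.55 − 129.49) / 63.3 = 0.06 / 63.3 = 9.479e-4
Darcy flux q = K·i = 0.900 × 9.479e-4 = 8.531e-4 m/d
Seepage velocity v = q / n = 8.531e-4 / 0.14 = 0.006093 m/d
t = L / v = 147 / 0.006093 = 24120 d
   = 24120 / 365 = 66.1 yr

66.1 years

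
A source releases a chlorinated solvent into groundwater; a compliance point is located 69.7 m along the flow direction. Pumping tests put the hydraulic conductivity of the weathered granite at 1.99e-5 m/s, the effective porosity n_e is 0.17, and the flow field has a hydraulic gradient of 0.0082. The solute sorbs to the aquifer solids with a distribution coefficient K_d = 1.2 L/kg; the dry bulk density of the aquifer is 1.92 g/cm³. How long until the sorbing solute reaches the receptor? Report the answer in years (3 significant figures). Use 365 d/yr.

33.5 years

K = 1.99e-5 m/s × 86400 s/d = 1.719 m/d
Specific discharge q = 1.719 × 0.0082 = 0.01410 m/d
Seepage velocity v = q / n = 0.01410 / 0.17 = 0.08293 m/d
Retardation R = 1 + ρ_b·K_d/n = 1 + 1.92×1.2/0.17 = 14.55
Contaminant velocity v_c = v/R = 0.08293/14.55 = 0.005699 m/d
t = L/v_c = 69.7/0.005699 = 12230 d
   = 12230/365 = 33.5 yr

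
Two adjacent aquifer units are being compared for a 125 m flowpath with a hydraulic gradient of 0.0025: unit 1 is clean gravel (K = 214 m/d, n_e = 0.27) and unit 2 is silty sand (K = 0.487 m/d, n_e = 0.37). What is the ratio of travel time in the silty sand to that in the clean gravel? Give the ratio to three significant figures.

Unit 1 (clean gravel): v = 214×0.0025/0.27 = 1.981 m/d, t = 125/1.981 = 63.08 d
Unit 2 (silty sand): v = 0.487×0.0025/0.37 = 0.003291 m/d, t = 125/0.003291 = 37990 d
t(silty sand) / t(clean gravel) = 37990/63.08 = 602

602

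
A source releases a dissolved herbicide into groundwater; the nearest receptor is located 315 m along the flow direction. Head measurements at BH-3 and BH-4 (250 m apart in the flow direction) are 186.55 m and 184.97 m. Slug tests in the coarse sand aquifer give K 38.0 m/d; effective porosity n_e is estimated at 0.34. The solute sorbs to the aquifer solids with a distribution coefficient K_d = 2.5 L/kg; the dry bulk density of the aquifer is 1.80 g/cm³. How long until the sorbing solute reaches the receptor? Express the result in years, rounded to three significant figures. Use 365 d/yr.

17.4 years

Hydraulic gradient i = (186.55 − 184.97) / 250 = 1.58 / 250 = 0.006320
q = Ki = 38.0 × 0.006320 = 0.2402 m/d
Seepage velocity v = q / n = 0.2402 / 0.34 = 0.7064 m/d
Retardation R = 1 + ρ_b·K_d/n = 1 + 1.80×2.5/0.34 = 14.24
Contaminant velocity v_c = v/R = 0.7064/14.24 = 0.04962 m/d
t = L/v_c = 315/0.04962 = 6348 d
   = 6348/365 = 17.4 yr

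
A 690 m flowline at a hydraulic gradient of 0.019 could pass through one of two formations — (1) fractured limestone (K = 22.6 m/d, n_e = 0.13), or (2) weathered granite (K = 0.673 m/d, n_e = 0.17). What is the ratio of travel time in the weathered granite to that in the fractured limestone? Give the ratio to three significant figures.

43.9

Unit 1 (fractured limestone): v = 22.6×0.019/0.13 = 3.303 m/d, t = 690/3.303 = 208.9 d
Unit 2 (weathered granite): v = 0.673×0.019/0.17 = 0.07522 m/d, t = 690/0.07522 = 9173 d
t(weathered granite) / t(fractured limestone) = 9173/208.9 = 43.9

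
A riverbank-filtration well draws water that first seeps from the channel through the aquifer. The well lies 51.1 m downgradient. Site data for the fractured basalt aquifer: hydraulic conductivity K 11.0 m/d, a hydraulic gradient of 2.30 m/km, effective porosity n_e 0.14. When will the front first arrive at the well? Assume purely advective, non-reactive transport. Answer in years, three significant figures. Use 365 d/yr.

0.775 years

q = Ki = 11.0 × 0.0023 = 0.02530 m/d
v_s = q/n_e = 0.02530/0.14 = 0.1807 m/d
t = L / v = 51.1 / 0.1807 = 282.8 d
   = 282.8 / 365 = 0.775 yr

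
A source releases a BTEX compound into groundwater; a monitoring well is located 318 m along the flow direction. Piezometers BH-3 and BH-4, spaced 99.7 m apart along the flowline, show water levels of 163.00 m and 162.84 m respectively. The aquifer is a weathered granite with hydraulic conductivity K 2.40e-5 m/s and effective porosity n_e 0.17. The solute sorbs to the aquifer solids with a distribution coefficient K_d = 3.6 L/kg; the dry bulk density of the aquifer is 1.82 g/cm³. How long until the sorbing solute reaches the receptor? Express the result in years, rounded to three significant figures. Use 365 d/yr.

Hydraulic gradient i = (163.00 − 162.84) / 99.7 = 0.16 / 99.7 = 0.001605
K = 2.40e-5 m/s × 86400 s/d = 2.074 m/d
Darcy flux q = K·i = 2.074 × 0.001605 = 0.003328 m/d
Seepage velocity v = q / n = 0.003328 / 0.17 = 0.01957 m/d
Retardation R = 1 + ρ_b·K_d/n = 1 + 1.82×3.6/0.17 = 39.54
Contaminant velocity v_c = v/R = 0.01957/39.54 = 4.951e-4 m/d
t = L/v_c = 318/4.951e-4 = 642400 d
   = 642400/365 = 1760 yr

1760 years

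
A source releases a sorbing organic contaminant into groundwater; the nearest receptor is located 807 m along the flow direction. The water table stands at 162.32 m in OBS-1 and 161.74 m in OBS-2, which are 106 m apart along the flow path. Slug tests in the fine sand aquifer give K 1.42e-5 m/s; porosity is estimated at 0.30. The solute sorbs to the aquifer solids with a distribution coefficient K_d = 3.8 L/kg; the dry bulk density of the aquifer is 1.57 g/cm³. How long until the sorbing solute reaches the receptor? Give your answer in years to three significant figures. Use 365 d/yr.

Hydraulic gradient i = (162.32 − 161.74) / 106 = 0.58 / 106 = 0.005472
K = 1.42e-5 m/s × 86400 s/d = 1.227 m/d
Darcy flux q = K·i = 1.227 × 0.005472 = 0.006713 m/d
v = Ki/n = 1.227·0.005472/0.30 = 0.02238 m/d
Retardation R = 1 + ρ_b·K_d/n = 1 + 1.57×3.8/0.30 = 20.89
Contaminant velocity v_c = v/R = 0.02238/20.89 = 0.001071 m/d
t = L/v_c = 807/0.001071 = 753300 d
   = 753300/365 = 2060 yr

2060 years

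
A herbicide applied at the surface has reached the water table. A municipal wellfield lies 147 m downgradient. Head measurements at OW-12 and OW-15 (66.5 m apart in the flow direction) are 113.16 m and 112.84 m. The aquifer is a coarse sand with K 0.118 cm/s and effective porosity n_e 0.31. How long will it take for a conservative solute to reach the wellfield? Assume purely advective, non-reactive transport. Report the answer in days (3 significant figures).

Hydraulic gradient i = (113.16 − 112.84) / 66.5 = 0.32 / 66.5 = 0.004812
K = 0.118 cm/s × 864 = 102.0 m/d
Specific discharge q = 102.0 × 0.004812 = 0.4906 m/d
v = Ki/n = 102.0·0.004812/0.31 = 1.583 m/d
t = L / v = 147 / 1.583 = 92.89 d

92.9 days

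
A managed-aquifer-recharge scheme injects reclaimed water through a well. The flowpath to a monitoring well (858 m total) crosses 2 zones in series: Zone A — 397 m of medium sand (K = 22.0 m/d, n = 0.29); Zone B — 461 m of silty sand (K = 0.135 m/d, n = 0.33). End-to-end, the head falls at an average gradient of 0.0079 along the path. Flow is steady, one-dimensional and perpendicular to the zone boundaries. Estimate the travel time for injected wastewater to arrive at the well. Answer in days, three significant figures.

For zones in series the flux q is common to all zones; the equivalent conductivity is the harmonic (thickness-weighted) mean, K_eq = L_total / Σ(L_j/K_j).
Σ(L/K) = 397/22.0 + 461/0.135 = 18.05 + 3415 = 3433 d
K_eq = L_total / Σ(L/K) = 858 / 3433 = 0.2499 m/d
q = K_eq · i = 0.2499 × 0.0079 = 0.001975 m/d (same in every zone)
Zone A: v = q/n = 0.001975/0.29 = 0.006809 m/d → t_A = 397/0.006809 = 58310 d
Zone B: v = q/n = 0.001975/0.33 = 0.005983 m/d → t_B = 461/0.005983 = 77050 d
Total t = 58310 + 77050 = 135400 d

135000 days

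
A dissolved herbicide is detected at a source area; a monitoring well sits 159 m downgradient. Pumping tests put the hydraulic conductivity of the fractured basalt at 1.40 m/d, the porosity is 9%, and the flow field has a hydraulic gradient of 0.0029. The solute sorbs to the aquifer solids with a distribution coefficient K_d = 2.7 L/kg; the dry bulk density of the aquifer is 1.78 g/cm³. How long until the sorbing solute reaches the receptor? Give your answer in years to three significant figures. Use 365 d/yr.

525 years

q = Ki = 1.40 × 0.0029 = 0.004060 m/d
v = Ki/n = 1.40·0.0029/0.09 = 0.04511 m/d
Retardation R = 1 + ρ_b·K_d/n = 1 + 1.78×2.7/0.09 = 54.40
Contaminant velocity v_c = v/R = 0.04511/54.40 = 8.292e-4 m/d
t = L/v_c = 159/8.292e-4 = 191700 d
   = 191700/365 = 525 yr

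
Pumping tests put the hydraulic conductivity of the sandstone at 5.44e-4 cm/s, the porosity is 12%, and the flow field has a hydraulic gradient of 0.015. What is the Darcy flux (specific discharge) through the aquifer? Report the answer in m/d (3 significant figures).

0.00705 m/d

K = 5.44e-4 cm/s × 864 = 0.4700 m/d
q = Ki = 0.4700 × 0.015 = 0.007050 m/d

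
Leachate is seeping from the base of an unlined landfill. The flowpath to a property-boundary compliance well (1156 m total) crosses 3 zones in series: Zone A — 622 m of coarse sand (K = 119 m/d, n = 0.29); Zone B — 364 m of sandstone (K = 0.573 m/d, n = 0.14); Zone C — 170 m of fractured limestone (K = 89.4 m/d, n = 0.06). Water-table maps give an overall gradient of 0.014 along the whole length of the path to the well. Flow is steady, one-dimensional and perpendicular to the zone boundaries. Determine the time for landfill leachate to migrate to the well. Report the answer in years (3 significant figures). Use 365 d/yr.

26.3 years

Steady 1-D flow in series ⇒ the Darcy flux q is identical in every zone and the zone head losses add (resistances L/K in series).
Σ(L/K) = 622/119 + 364/0.573 + 170/89.4 = 5.227 + 635.3 + 1.902 = 642.4 d
K_eq = L_total / Σ(L/K) = 1156 / 642.4 = 1.800 m/d
q = K_eq · i = 1.800 × 0.014 = 0.02519 m/d (same in every zone)
Zone A: v = q/n = 0.02519/0.29 = 0.08688 m/d → t_A = 622/0.08688 = 7160 d
Zone B: v = q/n = 0.02519/0.14 = 0.1800 m/d → t_B = 364/0.1800 = 2023 d
Zone C: v = q/n = 0.02519/0.06 = 0.4199 m/d → t_C = 170/0.4199 = 404.9 d
Total t = 7160 + 2023 + 404.9 = 9587 d
   = 9587 / 365 = 26.3 yr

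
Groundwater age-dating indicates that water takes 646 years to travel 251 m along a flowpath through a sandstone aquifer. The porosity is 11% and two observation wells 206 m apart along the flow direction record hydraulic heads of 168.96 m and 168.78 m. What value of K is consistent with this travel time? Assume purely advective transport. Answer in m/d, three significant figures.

Hydraulic gradient i = (168.96 − 168.78) / 206 = 0.18 / 206 = 8.738e-4
t = 646 years = 235800 d
v = L / t = 251 / 235800 = 0.001065 m/d
K = v · n / i = 0.001065 × 0.11 / 8.738e-4 = 0.134 m/d

0.134 m/d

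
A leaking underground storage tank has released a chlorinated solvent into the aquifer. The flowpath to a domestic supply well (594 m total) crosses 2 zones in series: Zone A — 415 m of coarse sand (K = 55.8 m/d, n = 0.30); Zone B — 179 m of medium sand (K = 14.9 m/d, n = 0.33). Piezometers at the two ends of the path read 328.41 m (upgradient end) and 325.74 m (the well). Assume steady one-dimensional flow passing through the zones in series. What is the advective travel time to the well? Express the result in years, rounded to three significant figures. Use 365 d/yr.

Total head drop ΔH = 328.41 − 325.74 = 2.67 m
Steady 1-D flow in series ⇒ the Darcy flux q is identical in every zone and the zone head losses add (resistances L/K in series).
Σ(L/K) = 415/55.8 + 179/14.9 = 7.437 + 12.01 = 19.45 d
q = ΔH / Σ(L/K) = 2.67 / 19.45 = 0.1373 m/d (same in every zone)
Zone A: v = q/n = 0.1373/0.30 = 0.4576 m/d → t_A = 415/0.4576 = 907.0 d
Zone B: v = q/n = 0.1373/0.33 = 0.4160 m/d → t_B = 179/0.4160 = 430.3 d
Total t = 907.0 + 430.3 = 1337 d
   = 1337 / 365 = 3.66 yr

3.66 years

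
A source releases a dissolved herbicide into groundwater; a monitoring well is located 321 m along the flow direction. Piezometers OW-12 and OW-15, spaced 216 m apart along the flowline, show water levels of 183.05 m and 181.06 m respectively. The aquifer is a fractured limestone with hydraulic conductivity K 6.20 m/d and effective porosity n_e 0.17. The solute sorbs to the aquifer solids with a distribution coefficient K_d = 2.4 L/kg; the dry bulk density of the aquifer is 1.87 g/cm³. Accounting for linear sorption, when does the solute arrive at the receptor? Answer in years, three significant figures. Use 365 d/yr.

71.7 years

Hydraulic gradient i = (183.05 − 181.06) / 216 = 1.99 / 216 = 0.009213
Darcy flux q = K·i = 6.20 × 0.009213 = 0.05712 m/d
v_s = q/n_e = 0.05712/0.17 = 0.3360 m/d
Retardation R = 1 + ρ_b·K_d/n = 1 + 1.87×2.4/0.17 = 27.40
Contaminant velocity v_c = v/R = 0.3360/27.40 = 0.01226 m/d
t = L/v_c = 321/0.01226 = 26180 d
   = 26180/365 = 71.7 yr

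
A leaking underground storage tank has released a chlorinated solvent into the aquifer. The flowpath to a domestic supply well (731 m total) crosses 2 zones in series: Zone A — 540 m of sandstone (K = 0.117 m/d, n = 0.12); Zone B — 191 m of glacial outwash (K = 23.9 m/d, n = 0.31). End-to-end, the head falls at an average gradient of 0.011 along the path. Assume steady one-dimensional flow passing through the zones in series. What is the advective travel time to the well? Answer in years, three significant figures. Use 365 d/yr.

195 years

Continuity: the same q passes through each zone, so ΔH = q·Σ(L_j/K_j) — the zones act as resistances in series.
Σ(L/K) = 540/0.117 + 191/23.9 = 4615 + 7.992 = 4623 d
K_eq = L_total / Σ(L/K) = 731 / 4623 = 0.1581 m/d
q = K_eq · i = 0.1581 × 0.011 = 0.001739 m/d (same in every zone)
Zone A: v = q/n = 0.001739/0.12 = 0.01449 m/d → t_A = 540/0.01449 = 37260 d
Zone B: v = q/n = 0.001739/0.31 = 0.005610 m/d → t_B = 191/0.005610 = 34040 d
Total t = 37260 + 34040 = 71300 d
   = 71300 / 365 = 195 yr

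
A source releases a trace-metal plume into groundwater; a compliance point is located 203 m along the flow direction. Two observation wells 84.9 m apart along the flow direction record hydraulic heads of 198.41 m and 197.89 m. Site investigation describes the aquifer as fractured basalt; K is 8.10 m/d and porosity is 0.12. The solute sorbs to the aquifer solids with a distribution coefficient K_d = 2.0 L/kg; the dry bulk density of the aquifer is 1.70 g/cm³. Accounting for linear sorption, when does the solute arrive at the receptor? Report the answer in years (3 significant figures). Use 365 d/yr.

39.5 years

Hydraulic gradient i = (198.41 − 197.89) / 84.9 = 0.52 / 84.9 = 0.006125
Darcy flux q = K·i = 8.10 × 0.006125 = 0.04961 m/d
v_s = q/n_e = 0.04961/0.12 = 0.4134 m/d
Retardation R = 1 + ρ_b·K_d/n = 1 + 1.70×2.0/0.12 = 29.33
Contaminant velocity v_c = v/R = 0.4134/29.33 = 0.01409 m/d
t = L/v_c = 203/0.01409 = 14400 d
   = 14400/365 = 39.5 yr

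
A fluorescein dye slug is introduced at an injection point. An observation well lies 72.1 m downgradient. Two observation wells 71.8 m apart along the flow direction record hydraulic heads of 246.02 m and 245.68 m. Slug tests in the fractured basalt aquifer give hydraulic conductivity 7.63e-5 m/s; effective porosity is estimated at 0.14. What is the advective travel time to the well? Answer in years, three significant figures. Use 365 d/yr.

Hydraulic gradient i = (246.02 − 245.68) / 71.8 = 0.34 / 71.8 = 0.004735
K = 7.63e-5 m/s × 86400 s/d = 6.592 m/d
Darcy flux q = K·i = 6.592 × 0.004735 = 0.03122 m/d
Average linear velocity = 0.03122 / 0.14 = 0.2230 m/d
t = L / v = 72.1 / 0.2230 = 323.3 d
   = 323.3 / 365 = 0.886 yr

0.886 years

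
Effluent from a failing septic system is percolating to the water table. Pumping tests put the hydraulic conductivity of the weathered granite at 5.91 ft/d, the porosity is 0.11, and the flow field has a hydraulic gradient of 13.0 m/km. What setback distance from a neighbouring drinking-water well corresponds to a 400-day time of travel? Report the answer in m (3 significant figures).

K = 5.91 ft/d × 0.3048 = 1.801 m/d
Darcy flux q = K·i = 1.801 × 0.013 = 0.02342 m/d
Seepage velocity v = q / n = 0.02342 / 0.11 = 0.2129 m/d
L = v × T = 0.2129 × 400 = 85.16 m

85.2 m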